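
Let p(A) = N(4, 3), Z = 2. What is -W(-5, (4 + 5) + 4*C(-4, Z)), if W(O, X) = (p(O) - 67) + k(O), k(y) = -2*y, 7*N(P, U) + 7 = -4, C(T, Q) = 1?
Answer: 410/7 ≈ 58.571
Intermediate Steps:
N(P, U) = -11/7 (N(P, U) = -1 + (⅐)*(-4) = -1 - 4/7 = -11/7)
p(A) = -11/7
W(O, X) = -480/7 - 2*O (W(O, X) = (-11/7 - 67) - 2*O = -480/7 - 2*O)
-W(-5, (4 + 5) + 4*C(-4, Z)) = -(-480/7 - 2*(-5)) = -(-480/7 + 10) = -1*(-410/7) = 410/7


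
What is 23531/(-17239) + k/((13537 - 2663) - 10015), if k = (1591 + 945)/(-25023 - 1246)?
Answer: -531022403805/388999258969 ≈ -1.3651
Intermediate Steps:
k = -2536/26269 (k = 2536/(-26269) = 2536*(-1/26269) = -2536/26269 ≈ -0.096540)
23531/(-17239) + k/((13537 - 2663) - 10015) = 23531/(-17239) - 2536/(26269*((13537 - 2663) - 10015)) = 23531*(-1/17239) - 2536/(26269*(10874 - 10015)) = -23531/17239 - 2536/26269/859 = -23531/17239 - 2536/26269*1/859 = -23531/17239 - 2536/22565071 = -531022403805/388999258969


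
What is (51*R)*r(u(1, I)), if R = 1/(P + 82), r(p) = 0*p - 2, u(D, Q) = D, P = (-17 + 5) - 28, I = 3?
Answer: -17/7 ≈ -2.4286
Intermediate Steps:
P = -40 (P = -12 - 28 = -40)
r(p) = -2 (r(p) = 0 - 2 = -2)
R = 1/42 (R = 1/(-40 + 82) = 1/42 ≈ 0.023810)
(51*R)*r(u(1, I)) = (51*(1/42))*(-2) = (17/14)*(-2) = -17/7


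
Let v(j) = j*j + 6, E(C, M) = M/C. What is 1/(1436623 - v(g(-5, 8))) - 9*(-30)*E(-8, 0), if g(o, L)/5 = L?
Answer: 1/1435017 ≈ 6.9686e-7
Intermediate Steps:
g(o, L) = 5*L
v(j) = 6 + j**2 (v(j) = j**2 + 6 = 6 + j**2)
1/(1436623 - v(g(-5, 8))) - 9*(-30)*E(-8, 0) = 1/(1436623 - (6 + (5*8)**2)) - 9*(-30)*0/(-8) = 1/(1436623 - (6 + 40**2)) - (-270)*0*(-1/8) = 1/(1436623 - (6 + 1600)) - (-270)*0 = 1/(1436623 - 1*1606) - 1*0 = 1/(1436623 - 1606) + 0 = 1/1435017 + 0 = 1/1435017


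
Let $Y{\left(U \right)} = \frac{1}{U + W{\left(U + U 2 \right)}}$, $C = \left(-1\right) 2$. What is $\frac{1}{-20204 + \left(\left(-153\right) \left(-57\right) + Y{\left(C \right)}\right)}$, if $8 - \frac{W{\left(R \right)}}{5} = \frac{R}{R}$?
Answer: $- \frac{33}{378938} \approx -8.7086 \cdot 10^{-5}$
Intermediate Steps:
$C = -2$
$W{\left(R \right)} = 35$ ($W{\left(R \right)} = 40 - 5 \frac{R}{R} = 40 - 5 = 35$)
$Y{\left(U \right)} = \frac{1}{35 + U}$ ($Y{\left(U \right)} = \frac{1}{U + 35} = \frac{1}{35 + U}$)
$\frac{1}{-20204 + \left(\left(-153\right) \left(-57\right) + Y{\left(C \right)}\right)} = \frac{1}{-20204 + \left(\left(-153\right) \left(-57\right) + \frac{1}{35 - 2}\right)} = \frac{1}{-20204 + \left(8721 + \frac{1}{33}\right)} = \frac{1}{-20204 + \frac{287794}{33}} = \frac{1}{- \frac{378938}{33}} = - \frac{33}{378938}$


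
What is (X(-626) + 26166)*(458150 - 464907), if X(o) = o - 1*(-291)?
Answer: -174540067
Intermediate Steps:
X(o) = 291 + o (X(o) = o + 291 = 291 + o)
(X(-626) + 26166)*(458150 - 464907) = ((291 - 626) + 26166)*(458150 - 464907) = (-335 + 26166)*(-6757) = 25831*(-6757) = -174540067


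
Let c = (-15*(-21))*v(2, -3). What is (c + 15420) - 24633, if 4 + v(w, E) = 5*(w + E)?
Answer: -12048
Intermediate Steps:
v(w, E) = -4 + 5*E + 5*w (v(w, E) = -4 + 5*(w + E) = -4 + 5*(E + w) = -4 + (5*E + 5*w) = -4 + 5*E + 5*w)
c = -2835 (c = (-15*(-21))*(-4 + 5*(-3) + 5*2) = 315*(-4 - 15 + 10) = 315*(-9) = -2835)
(c + 15420) - 24633 = (-2835 + 15420) - 24633 = 12585 - 24633 = -12048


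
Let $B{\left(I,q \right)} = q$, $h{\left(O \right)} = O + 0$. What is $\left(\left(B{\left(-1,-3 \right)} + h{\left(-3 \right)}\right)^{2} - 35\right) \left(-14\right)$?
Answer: $-14$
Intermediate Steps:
$h{\left(O \right)} = O$
$\left(\left(B{\left(-1,-3 \right)} + h{\left(-3 \right)}\right)^{2} - 35\right) \left(-14\right) = \left(\left(-3 - 3\right)^{2} - 35\right) \left(-14\right) = \left(\left(-6\right)^{2} - 35\right) \left(-14\right) = \left(36 - 35\right) \left(-14\right) = 1 \left(-14\right) = -14$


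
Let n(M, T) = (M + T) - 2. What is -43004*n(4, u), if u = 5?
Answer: -301028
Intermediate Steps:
n(M, T) = -2 + M + T
-43004*n(4, u) = -43004*(-2 + 4 + 5) = -43004*7 = -301028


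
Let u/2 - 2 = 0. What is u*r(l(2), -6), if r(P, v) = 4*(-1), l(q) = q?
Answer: -16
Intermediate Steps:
r(P, v) = -4
u = 4 (u = 4 + 2*0 = 4 + 0 = 4)
u*r(l(2), -6) = 4*(-4) = -16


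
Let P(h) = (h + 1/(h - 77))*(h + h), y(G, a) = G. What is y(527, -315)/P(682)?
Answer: 935/1650444 ≈ 0.00056651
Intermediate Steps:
P(h) = 2*h*(h + 1/(-77 + h)) (P(h) = (h + 1/(-77 + h))*(2*h) = 2*h*(h + 1/(-77 + h)))
y(527, -315)/P(682) = 527/((2*682*(1 + 682² - 77*682)/(-77 + 682))) = 527/((2*682*(1 + 465124 - 52514)/605)) = 527/((2*682*(1/605)*412611)) = 527/(51163764/55) = 527*(55/51163764) = 935/1650444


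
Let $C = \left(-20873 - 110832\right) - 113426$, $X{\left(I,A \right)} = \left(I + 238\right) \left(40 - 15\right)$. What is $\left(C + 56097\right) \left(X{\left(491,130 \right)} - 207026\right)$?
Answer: $35689808234$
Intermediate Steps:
$X{\left(I,A \right)} = 5950 + 25 I$ ($X{\left(I,A \right)} = \left(238 + I\right) 25 = 5950 + 25 I$)
$C = -245131$ ($C = -131705 - 113426 = -245131$)
$\left(C + 56097\right) \left(X{\left(491,130 \right)} - 207026\right) = \left(-245131 + 56097\right) \left(\left(5950 + 25 \cdot 491\right) - 207026\right) = - 189034 \left(\left(5950 + 12275\right) - 207026\right) = - 189034 \left(18225 - 207026\right) = \left(-189034\right) \left(-188801\right) = 35689808234$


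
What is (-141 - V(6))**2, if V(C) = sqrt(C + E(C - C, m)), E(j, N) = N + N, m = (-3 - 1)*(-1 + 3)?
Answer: (141 + I*sqrt(10))**2 ≈ 19871.0 + 891.76*I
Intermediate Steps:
m = -8 (m = -4*2 = -8)
E(j, N) = 2*N
V(C) = sqrt(-16 + C) (V(C) = sqrt(C + 2*(-8)) = sqrt(C - 16) = sqrt(-16 + C))
(-141 - V(6))**2 = (-141 - sqrt(-16 + 6))**2 = (-141 - sqrt(-10))**2 = (-141 - I*sqrt(10))**2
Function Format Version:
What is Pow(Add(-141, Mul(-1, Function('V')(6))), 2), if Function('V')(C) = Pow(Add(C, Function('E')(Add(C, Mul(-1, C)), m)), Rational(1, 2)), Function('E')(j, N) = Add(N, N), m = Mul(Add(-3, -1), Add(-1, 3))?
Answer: Pow(Add(141, Mul(I, Pow(10, Rational(1, 2)))), 2) ≈ Add(19871., Mul(891.76, I))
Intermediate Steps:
m = -8 (m = Mul(-4, 2) = -8)
Function('E')(j, N) = Mul(2, N)
Function('V')(C) = Pow(Add(-16, C), Rational(1, 2)) (Function('V')(C) = Pow(Add(C, Mul(2, -8)), Rational(1, 2)) = Pow(Add(C, -16), Rational(1, 2)) = Pow(Add(-16, C), Rational(1, 2)))
Pow(Add(-141, Mul(-1, Function('V')(6))), 2) = Pow(Add(-141, Mul(-1, Pow(Add(-16, 6), Rational(1, 2)))), 2) = Pow(Add(-141, Mul(-1, Pow(-10, Rational(1, 2)))), 2) = Pow(Add(-141, Mul(-1, Mul(I, Pow(10, Rational(1, 2))))), 2) = Pow(Add(-141, Mul(-1, I, Pow(10, Rational(1, 2)))), 2)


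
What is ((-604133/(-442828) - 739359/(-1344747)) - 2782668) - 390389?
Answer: -629842575932319603/198497208172 ≈ -3.1731e+6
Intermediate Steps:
((-604133/(-442828) - 739359/(-1344747)) - 2782668) - 390389 = ((-604133*(-1/442828) - 739359*(-1/1344747)) - 2782668) - 390389 = ((604133/442828 + 246453/448249) - 2782668) - 390389 = (379938302201/198497208172 - 2782668) - 390389 = -552351449331260695/198497208172 - 390389 = -629842575932319603/198497208172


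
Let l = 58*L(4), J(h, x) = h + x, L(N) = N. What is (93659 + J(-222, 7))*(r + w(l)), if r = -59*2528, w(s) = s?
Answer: -13915680480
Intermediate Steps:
l = 232 (l = 58*4 = 232)
r = -149152
(93659 + J(-222, 7))*(r + w(l)) = (93659 + (-222 + 7))*(-149152 + 232) = (93659 - 215)*(-148920) = 93444*(-148920) = -13915680480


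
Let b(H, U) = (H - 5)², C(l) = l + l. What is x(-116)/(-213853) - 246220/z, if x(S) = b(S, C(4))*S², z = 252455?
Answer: -9957727341468/10797651823 ≈ -922.21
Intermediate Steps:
C(l) = 2*l
b(H, U) = (-5 + H)²
x(S) = S²*(-5 + S)² (x(S) = (-5 + S)²*S² = S²*(-5 + S)²)
x(-116)/(-213853) - 246220/z = ((-116)²*(-5 - 116)²)/(-213853) - 246220/252455 = (13456*(-121)²)*(-1/213853) - 246220*1/252455 = (13456*14641)*(-1/213853) - 49244/50491 = 197009296*(-1/213853) - 49244/50491 = -197009296/213853 - 49244/50491 = -9957727341468/10797651823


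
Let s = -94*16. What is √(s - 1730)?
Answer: 7*I*√66 ≈ 56.868*I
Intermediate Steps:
s = -1504
√(s - 1730) = √(-1504 - 1730) = √(-3234) = 7*I*√66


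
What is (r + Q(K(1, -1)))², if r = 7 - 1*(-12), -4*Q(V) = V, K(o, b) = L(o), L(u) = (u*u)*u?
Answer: 5625/16 ≈ 351.56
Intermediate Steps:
L(u) = u³ (L(u) = u²*u = u³)
K(o, b) = o³
Q(V) = -V/4
r = 19 (r = 7 + 12 = 19)
(r + Q(K(1, -1)))² = (19 - ¼*1³)² = (19 - ¼*1)² = (19 - ¼)² = (75/4)² = 5625/16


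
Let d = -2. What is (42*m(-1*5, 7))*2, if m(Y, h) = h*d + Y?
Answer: -1596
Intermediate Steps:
m(Y, h) = Y - 2*h (m(Y, h) = h*(-2) + Y = -2*h + Y = Y - 2*h)
(42*m(-1*5, 7))*2 = (42*(-1*5 - 2*7))*2 = (42*(-5 - 14))*2 = (42*(-19))*2 = -798*2 = -1596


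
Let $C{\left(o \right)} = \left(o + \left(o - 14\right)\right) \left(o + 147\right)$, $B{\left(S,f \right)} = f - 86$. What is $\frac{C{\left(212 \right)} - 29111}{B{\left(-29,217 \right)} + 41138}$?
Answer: $\frac{118079}{41269} \approx 2.8612$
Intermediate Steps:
$B{\left(S,f \right)} = -86 + f$ ($B{\left(S,f \right)} = f - 86 = -86 + f$)
$C{\left(o \right)} = \left(-14 + 2 o\right) \left(147 + o\right)$ ($C{\left(o \right)} = \left(o + \left(-14 + o\right)\right) \left(147 + o\right) = \left(-14 + 2 o\right) \left(147 + o\right)$)
$\frac{C{\left(212 \right)} - 29111}{B{\left(-29,217 \right)} + 41138} = \frac{\left(-2058 + 2 \cdot 212^{2} + 280 \cdot 212\right) - 29111}{\left(-86 + 217\right) + 41138} = \frac{\left(-2058 + 2 \cdot 44944 + 59360\right) - 29111}{131 + 41138} = \frac{\left(-2058 + 89888 + 59360\right) - 29111}{41269} = \left(147190 - 29111\right) \frac{1}{41269} = 118079 \cdot \frac{1}{41269} = \frac{118079}{41269}$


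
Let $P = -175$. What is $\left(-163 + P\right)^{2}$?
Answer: $114244$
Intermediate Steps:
$\left(-163 + P\right)^{2} = \left(-163 - 175\right)^{2} = \left(-338\right)^{2} = 114244$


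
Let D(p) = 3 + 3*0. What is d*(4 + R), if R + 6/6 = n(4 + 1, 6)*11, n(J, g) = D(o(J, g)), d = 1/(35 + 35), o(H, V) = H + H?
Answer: 18/35 ≈ 0.51429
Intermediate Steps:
o(H, V) = 2*H
d = 1/70 ≈ 0.014286
D(p) = 3 (D(p) = 3 + 0 = 3)
n(J, g) = 3
R = 32 (R = -1 + 3*11 = -1 + 33 = 32)
d*(4 + R) = (4 + 32)/70 = (1/70)*36 = 18/35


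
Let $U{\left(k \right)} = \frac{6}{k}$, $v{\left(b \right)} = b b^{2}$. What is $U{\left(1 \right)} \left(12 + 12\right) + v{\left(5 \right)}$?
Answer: $269$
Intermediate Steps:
$v{\left(b \right)} = b^{3}$
$U{\left(1 \right)} \left(12 + 12\right) + v{\left(5 \right)} = \frac{6}{1} \left(12 + 12\right) + 5^{3} = 6 \cdot 1 \cdot 24 + 125 = 6 \cdot 24 + 125 = 144 + 125 = 269$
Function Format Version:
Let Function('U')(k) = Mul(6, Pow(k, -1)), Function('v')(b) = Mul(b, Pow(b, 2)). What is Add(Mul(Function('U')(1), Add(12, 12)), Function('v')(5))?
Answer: 269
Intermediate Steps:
Function('v')(b) = Pow(b, 3)
Add(Mul(Function('U')(1), Add(12, 12)), Function('v')(5)) = Add(Mul(Mul(6, Pow(1, -1)), Add(12, 12)), Pow(5, 3)) = Add(Mul(Mul(6, 1), 24), 125) = Add(Mul(6, 24), 125) = Add(144, 125) = 269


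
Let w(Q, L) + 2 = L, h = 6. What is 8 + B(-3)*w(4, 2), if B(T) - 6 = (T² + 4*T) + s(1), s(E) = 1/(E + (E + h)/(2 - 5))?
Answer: 8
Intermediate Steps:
w(Q, L) = -2 + L
s(E) = 1/(-2 + 2*E/3) (s(E) = 1/(E + (E + 6)/(2 - 5)) = 1/(E + (6 + E)/(-3)) = 1/(E + (6 + E)*(-⅓)) = 1/(E + (-2 - E/3)) = 1/(-2 + 2*E/3))
B(T) = 21/4 + T² + 4*T (B(T) = 6 + ((T² + 4*T) + 3/(2*(-3 + 1))) = 6 + ((T² + 4*T) + (3/2)/(-2)) = 6 + ((T² + 4*T) + (3/2)*(-½)) = 6 + ((T² + 4*T) - ¾) = 6 + (-¾ + T² + 4*T) = 21/4 + T² + 4*T)
8 + B(-3)*w(4, 2) = 8 + (21/4 + (-3)² + 4*(-3))*(-2 + 2) = 8 + (21/4 + 9 - 12)*0 = 8 + (9/4)*0 = 8 + 0 = 8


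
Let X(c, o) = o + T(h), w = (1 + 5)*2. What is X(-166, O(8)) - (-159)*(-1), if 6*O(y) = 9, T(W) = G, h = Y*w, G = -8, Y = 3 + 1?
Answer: -331/2 ≈ -165.50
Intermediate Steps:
Y = 4
w = 12 (w = 6*2 = 12)
h = 48 (h = 4*12 = 48)
T(W) = -8
O(y) = 3/2 (O(y) = (1/6)*9 = 3/2)
X(c, o) = -8 + o (X(c, o) = o - 8 = -8 + o)
X(-166, O(8)) - (-159)*(-1) = (-8 + 3/2) - (-159)*(-1) = -13/2 - 1*159 = -13/2 - 159 = -331/2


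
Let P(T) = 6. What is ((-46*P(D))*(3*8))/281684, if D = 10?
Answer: -1656/70421 ≈ -0.023516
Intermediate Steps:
((-46*P(D))*(3*8))/281684 = ((-46*6)*(3*8))/281684 = -276*24*(1/281684) = -6624*1/281684 = -1656/70421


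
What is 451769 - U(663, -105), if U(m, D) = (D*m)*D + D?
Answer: -6857701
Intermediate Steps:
U(m, D) = D + m*D**2 (U(m, D) = m*D**2 + D = D + m*D**2)
451769 - U(663, -105) = 451769 - (-105)*(1 - 105*663) = 451769 - (-105)*(1 - 69615) = 451769 - (-105)*(-69614) = 451769 - 1*7309470 = 451769 - 7309470 = -6857701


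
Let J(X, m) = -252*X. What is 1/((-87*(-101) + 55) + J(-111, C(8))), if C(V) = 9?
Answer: 1/36814 ≈ 2.7164e-5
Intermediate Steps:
1/((-87*(-101) + 55) + J(-111, C(8))) = 1/((-87*(-101) + 55) - 252*(-111)) = 1/((8787 + 55) + 27972) = 1/(8842 + 27972) = 1/36814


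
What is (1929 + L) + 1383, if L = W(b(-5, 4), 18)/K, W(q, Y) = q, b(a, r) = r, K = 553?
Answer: 1831540/553 ≈ 3312.0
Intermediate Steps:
L = 4/553 ≈ 0.0072333
(1929 + L) + 1383 = (1929 + 4/553) + 1383 = 1066741/553 + 1383 = 1831540/553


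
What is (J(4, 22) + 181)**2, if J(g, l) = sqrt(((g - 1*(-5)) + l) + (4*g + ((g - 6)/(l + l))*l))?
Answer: (181 + sqrt(46))**2 ≈ 35262.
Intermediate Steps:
J(g, l) = sqrt(2 + l + 11*g/2) (J(g, l) = sqrt(((g + 5) + l) + (4*g + ((-6 + g)/((2*l)))*l)) = sqrt(((5 + g) + l) + (4*g + ((-6 + g)*(1/(2*l)))*l)) = sqrt((5 + g + l) + (4*g + ((-6 + g)/(2*l))*l)) = sqrt((5 + g + l) + (4*g + (-3 + g/2))) = sqrt((5 + g + l) + (-3 + 9*g/2)) = sqrt(2 + l + 11*g/2))
(J(4, 22) + 181)**2 = (sqrt(8 + 4*22 + 22*4)/2 + 181)**2 = (sqrt(8 + 88 + 88)/2 + 181)**2 = (sqrt(184)/2 + 181)**2 = ((2*sqrt(46))/2 + 181)**2 = (sqrt(46) + 181)**2 = (181 + sqrt(46))**2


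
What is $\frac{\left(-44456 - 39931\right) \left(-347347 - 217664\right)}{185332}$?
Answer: $\frac{47679583257}{185332} \approx 2.5727 \cdot 10^{5}$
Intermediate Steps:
$\frac{\left(-44456 - 39931\right) \left(-347347 - 217664\right)}{185332} = \left(-44456 - 39931\right) \left(-565011\right) \frac{1}{185332} = \left(-84387\right) \left(-565011\right) \frac{1}{185332} = 47679583257 \cdot \frac{1}{185332} = \frac{47679583257}{185332}$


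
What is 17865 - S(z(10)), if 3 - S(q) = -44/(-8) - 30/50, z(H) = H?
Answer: 178669/10 ≈ 17867.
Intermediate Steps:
S(q) = -19/10 (S(q) = 3 - (-44/(-8) - 30/50) = 3 - (-44*(-⅛) - 30*1/50) = 3 - (11/2 - ⅗) = 3 - 1*49/10 = 3 - 49/10 = -19/10)
17865 - S(z(10)) = 17865 - 1*(-19/10) = 17865 + 19/10 = 178669/10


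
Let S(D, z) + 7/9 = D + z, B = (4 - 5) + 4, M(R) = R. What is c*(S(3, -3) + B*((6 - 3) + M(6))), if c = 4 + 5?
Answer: 236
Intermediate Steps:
B = 3 (B = -1 + 4 = 3)
c = 9
S(D, z) = -7/9 + D + z (S(D, z) = -7/9 + (D + z) = -7/9 + D + z)
c*(S(3, -3) + B*((6 - 3) + M(6))) = 9*((-7/9 + 3 - 3) + 3*((6 - 3) + 6)) = 9*(-7/9 + 3*(3 + 6)) = 9*(-7/9 + 3*9) = 9*(-7/9 + 27) = 9*(236/9) = 236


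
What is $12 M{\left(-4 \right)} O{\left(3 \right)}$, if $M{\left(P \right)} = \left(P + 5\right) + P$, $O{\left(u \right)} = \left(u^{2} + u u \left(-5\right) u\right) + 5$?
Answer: $4356$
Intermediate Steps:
$O{\left(u \right)} = 5 + u^{2} - 5 u^{3}$ ($O{\left(u \right)} = \left(u^{2} + u^{2} \left(-5\right) u\right) + 5 = \left(u^{2} + - 5 u^{2} u\right) + 5 = \left(u^{2} - 5 u^{3}\right) + 5 = 5 + u^{2} - 5 u^{3}$)
$M{\left(P \right)} = 5 + 2 P$ ($M{\left(P \right)} = \left(5 + P\right) + P = 5 + 2 P$)
$12 M{\left(-4 \right)} O{\left(3 \right)} = 12 \left(5 + 2 \left(-4\right)\right) \left(5 + 3^{2} - 5 \cdot 3^{3}\right) = 12 \left(5 - 8\right) \left(5 + 9 - 135\right) = 12 \left(-3\right) \left(5 + 9 - 135\right) = \left(-36\right) \left(-121\right) = 4356$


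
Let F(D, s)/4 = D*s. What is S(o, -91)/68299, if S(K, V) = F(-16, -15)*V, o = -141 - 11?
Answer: -12480/9757 ≈ -1.2791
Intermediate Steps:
F(D, s) = 4*D*s (F(D, s) = 4*(D*s) = 4*D*s)
o = -152
S(K, V) = 960*V (S(K, V) = (4*(-16)*(-15))*V = 960*V)
S(o, -91)/68299 = (960*(-91))/68299 = -87360*1/68299 = -12480/9757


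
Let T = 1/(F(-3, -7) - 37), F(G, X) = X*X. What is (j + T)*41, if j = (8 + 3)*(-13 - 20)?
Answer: -178555/12 ≈ -14880.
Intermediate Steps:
F(G, X) = X²
T = 1/12 (T = 1/((-7)² - 37) = 1/(49 - 37) = 1/12 ≈ 0.083333)
j = -363 (j = 11*(-33) = -363)
(j + T)*41 = (-363 + 1/12)*41 = -4355/12*41 = -178555/12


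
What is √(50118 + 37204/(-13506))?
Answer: 2*√571351496439/6753 ≈ 223.86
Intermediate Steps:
√(50118 + 37204/(-13506)) = √(50118 + 37204*(-1/13506)) = √(50118 - 18602/6753) = √(338428252/6753) = 2*√571351496439/6753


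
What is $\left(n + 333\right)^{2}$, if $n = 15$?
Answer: $121104$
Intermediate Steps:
$\left(n + 333\right)^{2} = \left(15 + 333\right)^{2} = 348^{2} = 121104$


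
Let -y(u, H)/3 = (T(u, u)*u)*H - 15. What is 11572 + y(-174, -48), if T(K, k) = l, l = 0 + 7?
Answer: -163775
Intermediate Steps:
l = 7
T(K, k) = 7
y(u, H) = 45 - 21*H*u (y(u, H) = -3*((7*u)*H - 15) = -3*(7*H*u - 15) = -3*(-15 + 7*H*u) = 45 - 21*H*u)
11572 + y(-174, -48) = 11572 + (45 - 21*(-48)*(-174)) = 11572 + (45 - 175392) = 11572 - 175347 = -163775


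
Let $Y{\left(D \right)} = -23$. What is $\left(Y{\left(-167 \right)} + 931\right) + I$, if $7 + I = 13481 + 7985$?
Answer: $22367$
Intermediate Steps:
$I = 21459$ ($I = -7 + \left(13481 + 7985\right) = -7 + 21466 = 21459$)
$\left(Y{\left(-167 \right)} + 931\right) + I = \left(-23 + 931\right) + 21459 = 908 + 21459 = 22367$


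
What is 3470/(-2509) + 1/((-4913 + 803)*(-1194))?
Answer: -17028467291/12312516060 ≈ -1.3830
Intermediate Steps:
3470/(-2509) + 1/((-4913 + 803)*(-1194)) = 3470*(-1/2509) - 1/1194/(-4110) = -3470/2509 - 1/4110*(-1/1194) = -3470/2509 + 1/4907340 = -17028467291/12312516060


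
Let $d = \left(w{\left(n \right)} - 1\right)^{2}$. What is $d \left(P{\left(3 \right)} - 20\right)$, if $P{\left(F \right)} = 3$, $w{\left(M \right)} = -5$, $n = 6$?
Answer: $-612$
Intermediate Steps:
$d = 36$ ($d = \left(-5 - 1\right)^{2} = \left(-6\right)^{2} = 36$)
$d \left(P{\left(3 \right)} - 20\right) = 36 \left(3 - 20\right) = 36 \left(-17\right) = -612$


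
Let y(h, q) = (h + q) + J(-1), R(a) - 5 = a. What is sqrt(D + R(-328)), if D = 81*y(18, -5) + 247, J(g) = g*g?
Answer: 23*sqrt(2) ≈ 32.527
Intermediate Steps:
J(g) = g**2
R(a) = 5 + a
y(h, q) = 1 + h + q (y(h, q) = (h + q) + (-1)**2 = (h + q) + 1 = 1 + h + q)
D = 1381 (D = 81*(1 + 18 - 5) + 247 = 81*14 + 247 = 1134 + 247 = 1381)
sqrt(D + R(-328)) = sqrt(1381 + (5 - 328)) = sqrt(1381 - 323) = sqrt(1058) = 23*sqrt(2)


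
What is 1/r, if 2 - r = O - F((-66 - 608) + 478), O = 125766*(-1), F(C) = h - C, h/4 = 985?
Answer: 1/129904 ≈ 7.6980e-6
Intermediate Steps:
h = 3940 (h = 4*985 = 3940)
F(C) = 3940 - C
O = -125766
r = 129904 (r = 2 - (-125766 - (3940 - ((-66 - 608) + 478))) = 2 - (-125766 - (3940 - (-674 + 478))) = 2 - (-125766 - (3940 - 1*(-196))) = 2 - (-125766 - (3940 + 196)) = 2 - (-125766 - 1*4136) = 2 - (-125766 - 4136) = 2 - 1*(-129902) = 2 + 129902 = 129904)
1/r = 1/129904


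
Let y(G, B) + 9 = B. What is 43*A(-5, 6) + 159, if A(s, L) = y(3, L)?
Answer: 30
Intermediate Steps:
y(G, B) = -9 + B
A(s, L) = -9 + L
43*A(-5, 6) + 159 = 43*(-9 + 6) + 159 = 43*(-3) + 159 = -129 + 159 = 30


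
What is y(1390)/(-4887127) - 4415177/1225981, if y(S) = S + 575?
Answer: -21579939779144/5991524846587 ≈ -3.6017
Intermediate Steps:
y(S) = 575 + S
y(1390)/(-4887127) - 4415177/1225981 = (575 + 1390)/(-4887127) - 4415177/1225981 = 1965*(-1/4887127) - 4415177*1/1225981 = -1965/4887127 - 4415177/1225981 = -21579939779144/5991524846587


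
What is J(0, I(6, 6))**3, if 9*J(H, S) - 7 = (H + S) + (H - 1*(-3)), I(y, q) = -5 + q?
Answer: 1331/729 ≈ 1.8258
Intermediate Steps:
J(H, S) = 10/9 + S/9 + 2*H/9 (J(H, S) = 7/9 + ((H + S) + (H - 1*(-3)))/9 = 7/9 + ((H + S) + (H + 3))/9 = 7/9 + ((H + S) + (3 + H))/9 = 7/9 + (3 + S + 2*H)/9 = 7/9 + (1/3 + S/9 + 2*H/9) = 10/9 + S/9 + 2*H/9)
J(0, I(6, 6))**3 = (10/9 + (-5 + 6)/9 + (2/9)*0)**3 = (10/9 + (1/9)*1 + 0)**3 = (10/9 + 1/9 + 0)**3 = (11/9)**3 = 1331/729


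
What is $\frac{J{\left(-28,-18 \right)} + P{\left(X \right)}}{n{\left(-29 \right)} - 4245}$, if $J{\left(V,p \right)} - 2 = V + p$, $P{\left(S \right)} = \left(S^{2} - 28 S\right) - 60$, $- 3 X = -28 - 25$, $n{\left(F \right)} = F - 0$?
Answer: $\frac{2579}{38466} \approx 0.067046$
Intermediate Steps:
$n{\left(F \right)} = F$ ($n{\left(F \right)} = F + 0 = F$)
$X = \frac{53}{3}$ ($X = - \frac{-28 - 25}{3} = \left(- \frac{1}{3}\right) \left(-53\right) = \frac{53}{3} \approx 17.667$)
$P{\left(S \right)} = -60 + S^{2} - 28 S$
$J{\left(V,p \right)} = 2 + V + p$ ($J{\left(V,p \right)} = 2 + \left(V + p\right) = 2 + V + p$)
$\frac{J{\left(-28,-18 \right)} + P{\left(X \right)}}{n{\left(-29 \right)} - 4245} = \frac{\left(2 - 28 - 18\right) - \left(\frac{1664}{3} - \frac{2809}{9}\right)}{-29 - 4245} = \frac{-44 - \frac{2183}{9}}{-4274} = \left(-44 - \frac{2183}{9}\right) \left(- \frac{1}{4274}\right) = \left(- \frac{2579}{9}\right) \left(- \frac{1}{4274}\right) = \frac{2579}{38466}$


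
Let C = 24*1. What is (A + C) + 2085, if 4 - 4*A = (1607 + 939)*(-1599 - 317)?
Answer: 1221644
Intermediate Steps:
A = 1219535 (A = 1 - (1607 + 939)*(-1599 - 317)/4 = 1 - 1273*(-1916)/2 = 1 - ¼*(-4878136) = 1 + 1219534 = 1219535)
C = 24
(A + C) + 2085 = (1219535 + 24) + 2085 = 1219559 + 2085 = 1221644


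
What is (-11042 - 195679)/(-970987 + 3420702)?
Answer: -206721/2449715 ≈ -0.084386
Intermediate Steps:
(-11042 - 195679)/(-970987 + 3420702) = -206721/2449715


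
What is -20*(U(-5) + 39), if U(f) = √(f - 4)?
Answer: -780 - 60*I ≈ -780.0 - 60.0*I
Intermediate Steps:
U(f) = √(-4 + f)
-20*(U(-5) + 39) = -20*(√(-4 - 5) + 39) = -20*(√(-9) + 39) = -20*(3*I + 39) = -20*(39 + 3*I) = -780 - 60*I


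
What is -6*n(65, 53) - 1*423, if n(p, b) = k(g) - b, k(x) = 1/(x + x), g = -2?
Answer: -207/2 ≈ -103.50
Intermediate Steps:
k(x) = 1/(2*x)
n(p, b) = -¼ - b (n(p, b) = (½)/(-2) - b = (½)*(-½) - b = -¼ - b)
-6*n(65, 53) - 1*423 = -6*(-¼ - 1*53) - 1*423 = -6*(-¼ - 53) - 423 = -6*(-213/4) - 423 = 639/2 - 423 = -207/2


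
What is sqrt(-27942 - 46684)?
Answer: I*sqrt(74626) ≈ 273.18*I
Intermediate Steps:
sqrt(-27942 - 46684) = sqrt(-74626) = I*sqrt(74626)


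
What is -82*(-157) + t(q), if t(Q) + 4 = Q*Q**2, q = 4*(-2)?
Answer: 12358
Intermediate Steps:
q = -8
t(Q) = -4 + Q**3 (t(Q) = -4 + Q*Q**2 = -4 + Q**3)
-82*(-157) + t(q) = -82*(-157) + (-4 + (-8)**3) = 12874 + (-4 - 512) = 12874 - 516 = 12358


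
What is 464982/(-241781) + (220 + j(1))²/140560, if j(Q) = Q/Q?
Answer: -53549044099/33984737360 ≈ -1.5757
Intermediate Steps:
j(Q) = 1
464982/(-241781) + (220 + j(1))²/140560 = 464982/(-241781) + (220 + 1)²/140560 = 464982*(-1/241781) + 221²*(1/140560) = -464982/241781 + 48841*(1/140560) = -464982/241781 + 48841/140560 = -53549044099/33984737360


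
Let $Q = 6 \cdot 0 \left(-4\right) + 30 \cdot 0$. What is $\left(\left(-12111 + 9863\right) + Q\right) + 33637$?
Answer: $31389$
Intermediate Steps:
$Q = 0$ ($Q = 0 \left(-4\right) + 0 = 0 + 0 = 0$)
$\left(\left(-12111 + 9863\right) + Q\right) + 33637 = \left(\left(-12111 + 9863\right) + 0\right) + 33637 = \left(-2248 + 0\right) + 33637 = -2248 + 33637 = 31389$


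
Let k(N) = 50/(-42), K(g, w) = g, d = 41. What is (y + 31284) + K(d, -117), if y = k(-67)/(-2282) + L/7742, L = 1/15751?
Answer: 133423770303326/4259338167 ≈ 31325.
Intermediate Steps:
L = 1/15751 ≈ 6.3488e-5
k(N) = -25/21 (k(N) = 50*(-1/42) = -25/21)
y = 2222051/4259338167 (y = -25/21/(-2282) + (1/15751)/7742 = -25/21*(-1/2282) + (1/15751)*(1/7742) = 25/47922 + 1/121944242 = 2222051/4259338167 ≈ 0.00052169)
(y + 31284) + K(d, -117) = (2222051/4259338167 + 31284) + 41 = 133249137438479/4259338167 + 41 = 133423770303326/4259338167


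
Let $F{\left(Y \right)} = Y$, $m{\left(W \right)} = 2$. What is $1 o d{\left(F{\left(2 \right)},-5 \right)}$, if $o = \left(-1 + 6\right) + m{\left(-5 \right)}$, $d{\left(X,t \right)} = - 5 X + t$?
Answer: $-105$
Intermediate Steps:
$d{\left(X,t \right)} = t - 5 X$
$o = 7$ ($o = \left(-1 + 6\right) + 2 = 5 + 2 = 7$)
$1 o d{\left(F{\left(2 \right)},-5 \right)} = 1 \cdot 7 \left(-5 - 10\right) = 7 \left(-5 - 10\right) = 7 \left(-15\right) = -105$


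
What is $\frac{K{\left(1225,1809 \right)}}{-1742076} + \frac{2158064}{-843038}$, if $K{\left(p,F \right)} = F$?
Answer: $- \frac{4264213783}{1665120484} \approx -2.5609$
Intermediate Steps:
$\frac{K{\left(1225,1809 \right)}}{-1742076} + \frac{2158064}{-843038} = \frac{1809}{-1742076} + \frac{2158064}{-843038} = 1809 \left(- \frac{1}{1742076}\right) + 2158064 \left(- \frac{1}{843038}\right) = - \frac{201}{193564} - \frac{1079032}{421519} = - \frac{4264213783}{1665120484}$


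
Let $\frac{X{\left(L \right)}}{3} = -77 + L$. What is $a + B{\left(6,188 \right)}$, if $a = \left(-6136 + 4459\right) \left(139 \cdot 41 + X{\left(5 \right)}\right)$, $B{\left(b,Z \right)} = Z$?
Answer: $-9194803$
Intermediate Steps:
$X{\left(L \right)} = -231 + 3 L$ ($X{\left(L \right)} = 3 \left(-77 + L\right) = -231 + 3 L$)
$a = -9194991$ ($a = \left(-6136 + 4459\right) \left(139 \cdot 41 + \left(-231 + 3 \cdot 5\right)\right) = - 1677 \left(5699 + \left(-231 + 15\right)\right) = - 1677 \left(5699 - 216\right) = \left(-1677\right) 5483 = -9194991$)
$a + B{\left(6,188 \right)} = -9194991 + 188 = -9194803$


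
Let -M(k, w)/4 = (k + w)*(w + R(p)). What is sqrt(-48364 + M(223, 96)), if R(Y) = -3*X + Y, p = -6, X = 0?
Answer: 2*I*sqrt(40801) ≈ 403.99*I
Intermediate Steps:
R(Y) = Y (R(Y) = -3*0 + Y = 0 + Y = Y)
M(k, w) = -4*(-6 + w)*(k + w) (M(k, w) = -4*(k + w)*(w - 6) = -4*(k + w)*(-6 + w) = -4*(-6 + w)*(k + w))
sqrt(-48364 + M(223, 96)) = sqrt(-48364 + (-4*96**2 + 24*223 + 24*96 - 4*223*96)) = sqrt(-48364 + (-4*9216 + 5352 + 2304 - 85632)) = sqrt(-48364 + (-36864 + 5352 + 2304 - 85632)) = sqrt(-48364 - 114840) = sqrt(-163204) = 2*I*sqrt(40801)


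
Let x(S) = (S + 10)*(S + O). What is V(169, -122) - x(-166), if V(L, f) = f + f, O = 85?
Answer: -12880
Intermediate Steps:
x(S) = (10 + S)*(85 + S) (x(S) = (S + 10)*(S + 85) = (10 + S)*(85 + S))
V(L, f) = 2*f
V(169, -122) - x(-166) = 2*(-122) - (850 + (-166)**2 + 95*(-166)) = -244 - (850 + 27556 - 15770) = -244 - 1*12636 = -244 - 12636 = -12880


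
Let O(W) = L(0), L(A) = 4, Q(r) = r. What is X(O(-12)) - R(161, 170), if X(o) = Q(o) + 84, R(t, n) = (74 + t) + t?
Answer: -308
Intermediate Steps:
R(t, n) = 74 + 2*t
O(W) = 4
X(o) = 84 + o (X(o) = o + 84 = 84 + o)
X(O(-12)) - R(161, 170) = (84 + 4) - (74 + 2*161) = 88 - (74 + 322) = 88 - 1*396 = 88 - 396 = -308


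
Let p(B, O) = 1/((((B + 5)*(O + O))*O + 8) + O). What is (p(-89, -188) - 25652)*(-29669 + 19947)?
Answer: 740431689498445/2968986 ≈ 2.4939e+8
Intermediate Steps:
p(B, O) = 1/(8 + O + 2*O**2*(5 + B)) (p(B, O) = 1/((((5 + B)*(2*O))*O + 8) + O) = 1/(((2*O*(5 + B))*O + 8) + O) = 1/((2*O**2*(5 + B) + 8) + O) = 1/((8 + 2*O**2*(5 + B)) + O) = 1/(8 + O + 2*O**2*(5 + B)))
(p(-89, -188) - 25652)*(-29669 + 19947) = (1/(8 - 188 + 10*(-188)**2 + 2*(-89)*(-188)**2) - 25652)*(-29669 + 19947) = (1/(8 - 188 + 10*35344 + 2*(-89)*35344) - 25652)*(-9722) = (1/(8 - 188 + 353440 - 6291232) - 25652)*(-9722) = (1/(-5937972) - 25652)*(-9722) = (-1/5937972 - 25652)*(-9722) = -152320857745/5937972*(-9722) = 740431689498445/2968986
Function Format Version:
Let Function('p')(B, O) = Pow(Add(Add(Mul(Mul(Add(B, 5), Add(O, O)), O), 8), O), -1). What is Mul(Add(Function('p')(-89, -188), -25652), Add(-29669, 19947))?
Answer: Rational(740431689498445, 2968986) ≈ 2.4939e+8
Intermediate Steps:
Function('p')(B, O) = Pow(Add(8, O, Mul(2, Pow(O, 2), Add(5, B))), -1) (Function('p')(B, O) = Pow(Add(Add(Mul(Mul(Add(5, B), Mul(2, O)), O), 8), O), -1) = Pow(Add(Add(Mul(Mul(2, O, Add(5, B)), O), 8), O), -1) = Pow(Add(Add(Mul(2, Pow(O, 2), Add(5, B)), 8), O), -1) = Pow(Add(Add(8, Mul(2, Pow(O, 2), Add(5, B))), O), -1) = Pow(Add(8, O, Mul(2, Pow(O, 2), Add(5, B))), -1))
Mul(Add(Function('p')(-89, -188), -25652), Add(-29669, 19947)) = Mul(Add(Pow(Add(8, -188, Mul(10, Pow(-188, 2)), Mul(2, -89, Pow(-188, 2))), -1), -25652), Add(-29669, 19947)) = Mul(Add(Pow(Add(8, -188, Mul(10, 35344), Mul(2, -89, 35344)), -1), -25652), -9722) = Mul(Add(Pow(Add(8, -188, 353440, -6291232), -1), -25652), -9722) = Mul(Add(Pow(-5937972, -1), -25652), -9722) = Mul(Add(Rational(-1, 5937972), -25652), -9722) = Mul(Rational(-152320857745, 5937972), -9722) = Rational(740431689498445, 2968986)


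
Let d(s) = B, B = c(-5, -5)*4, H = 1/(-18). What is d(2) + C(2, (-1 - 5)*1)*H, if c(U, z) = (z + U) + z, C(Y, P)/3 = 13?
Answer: -373/6 ≈ -62.167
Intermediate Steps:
C(Y, P) = 39 (C(Y, P) = 3*13 = 39)
c(U, z) = U + 2*z (c(U, z) = (U + z) + z = U + 2*z)
H = -1/18 ≈ -0.055556
B = -60 (B = (-5 + 2*(-5))*4 = (-5 - 10)*4 = -15*4 = -60)
d(s) = -60
d(2) + C(2, (-1 - 5)*1)*H = -60 + 39*(-1/18) = -60 - 13/6 = -373/6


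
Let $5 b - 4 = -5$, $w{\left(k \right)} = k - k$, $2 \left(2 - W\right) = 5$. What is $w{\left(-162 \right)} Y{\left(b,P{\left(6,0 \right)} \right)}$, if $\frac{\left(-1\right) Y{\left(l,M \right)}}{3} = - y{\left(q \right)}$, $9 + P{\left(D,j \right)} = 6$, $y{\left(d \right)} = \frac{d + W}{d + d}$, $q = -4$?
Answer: $0$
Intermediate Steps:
$W = - \frac{1}{2}$ ($W = 2 - \frac{5}{2} = - \frac{1}{2} \approx -0.5$)
$w{\left(k \right)} = 0$
$b = - \frac{1}{5}$ ($b = \frac{4}{5} + \frac{1}{5} \left(-5\right) = \frac{4}{5} - 1 = - \frac{1}{5} \approx -0.2$)
$y{\left(d \right)} = \frac{- \frac{1}{2} + d}{2 d}$ ($y{\left(d \right)} = \frac{d - \frac{1}{2}}{d + d} = \frac{- \frac{1}{2} + d}{2 d}$)
$P{\left(D,j \right)} = -3$ ($P{\left(D,j \right)} = -9 + 6 = -3$)
$Y{\left(l,M \right)} = \frac{27}{16}$ ($Y{\left(l,M \right)} = - 3 \left(- \frac{-1 + 2 \left(-4\right)}{4 \left(-4\right)}\right) = - 3 \left(- \frac{\left(-1\right) \left(-1 - 8\right)}{4 \cdot 4}\right) = - 3 \left(- \frac{\left(-1\right) \left(-9\right)}{4 \cdot 4}\right) = - 3 \left(\left(-1\right) \frac{9}{16}\right) = \left(-3\right) \left(- \frac{9}{16}\right) = \frac{27}{16}$)
$w{\left(-162 \right)} Y{\left(b,P{\left(6,0 \right)} \right)} = 0 \cdot \frac{27}{16} = 0$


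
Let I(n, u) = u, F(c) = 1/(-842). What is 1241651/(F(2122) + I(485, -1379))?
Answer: -1045470142/1161119 ≈ -900.40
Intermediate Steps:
F(c) = -1/842
1241651/(F(2122) + I(485, -1379)) = 1241651/(-1/842 - 1379) = 1241651/(-1161119/842) = 1241651*(-842/1161119) = -1045470142/1161119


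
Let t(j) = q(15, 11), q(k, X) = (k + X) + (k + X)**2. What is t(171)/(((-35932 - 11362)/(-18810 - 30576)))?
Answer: 1333422/1819 ≈ 733.05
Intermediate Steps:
q(k, X) = X + k + (X + k)**2 (q(k, X) = (X + k) + (X + k)**2 = X + k + (X + k)**2)
t(j) = 702 (t(j) = 11 + 15 + (11 + 15)**2 = 11 + 15 + 26**2 = 11 + 15 + 676 = 702)
t(171)/(((-35932 - 11362)/(-18810 - 30576))) = 702/(((-35932 - 11362)/(-18810 - 30576))) = 702/((-47294/(-49386))) = 702/((-47294*(-1/49386))) = 702/(23647/24693) = 702*(24693/23647) = 1333422/1819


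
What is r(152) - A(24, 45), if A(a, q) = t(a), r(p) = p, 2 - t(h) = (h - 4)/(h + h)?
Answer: 1805/12 ≈ 150.42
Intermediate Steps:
t(h) = 2 - (-4 + h)/(2*h) (t(h) = 2 - (h - 4)/(h + h) = 2 - (-4 + h)/(2*h))
A(a, q) = 3/2 + 2/a
r(152) - A(24, 45) = 152 - (3/2 + 2/24) = 152 - (3/2 + 2*(1/24)) = 152 - (3/2 + 1/12) = 152 - 1*19/12 = 152 - 19/12 = 1805/12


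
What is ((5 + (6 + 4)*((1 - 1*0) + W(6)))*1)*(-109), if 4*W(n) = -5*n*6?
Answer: 47415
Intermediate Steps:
W(n) = -15*n/2 (W(n) = (-5*n*6)/4 = (-30*n)/4 = -15*n/2)
((5 + (6 + 4)*((1 - 1*0) + W(6)))*1)*(-109) = ((5 + (6 + 4)*((1 - 1*0) - 15/2*6))*1)*(-109) = ((5 + 10*((1 + 0) - 45))*1)*(-109) = ((5 + 10*(1 - 45))*1)*(-109) = ((5 + 10*(-44))*1)*(-109) = ((5 - 440)*1)*(-109) = -435*1*(-109) = -435*(-109) = 47415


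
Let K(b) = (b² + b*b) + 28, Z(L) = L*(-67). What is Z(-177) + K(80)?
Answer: 24687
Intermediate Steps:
Z(L) = -67*L
K(b) = 28 + 2*b² (K(b) = (b² + b²) + 28 = 2*b² + 28 = 28 + 2*b²)
Z(-177) + K(80) = -67*(-177) + (28 + 2*80²) = 11859 + (28 + 2*6400) = 11859 + (28 + 12800) = 11859 + 12828 = 24687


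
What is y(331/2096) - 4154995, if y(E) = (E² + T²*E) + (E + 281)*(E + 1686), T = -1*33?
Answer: -8085156871943/2196608 ≈ -3.6807e+6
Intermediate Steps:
T = -33
y(E) = E² + 1089*E + (281 + E)*(1686 + E) (y(E) = (E² + (-33)²*E) + (E + 281)*(E + 1686) = (E² + 1089*E) + (281 + E)*(1686 + E) = E² + 1089*E + (281 + E)*(1686 + E))
y(331/2096) - 4154995 = (473766 + 2*(331/2096)² + 3056*(331/2096)) - 4154995 = (473766 + 2*(109561/4393216) + 63221/131) - 4154995 = (473766 + 109561/2196608 + 63221/131) - 4154995 = 1041738385017/2196608 - 4154995 = -8085156871943/2196608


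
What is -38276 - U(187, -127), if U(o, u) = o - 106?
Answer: -38357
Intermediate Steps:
U(o, u) = -106 + o
-38276 - U(187, -127) = -38276 - (-106 + 187) = -38276 - 1*81 = -38276 - 81 = -38357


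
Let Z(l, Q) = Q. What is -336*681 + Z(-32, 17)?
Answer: -228799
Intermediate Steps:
-336*681 + Z(-32, 17) = -336*681 + 17 = -228816 + 17 = -228799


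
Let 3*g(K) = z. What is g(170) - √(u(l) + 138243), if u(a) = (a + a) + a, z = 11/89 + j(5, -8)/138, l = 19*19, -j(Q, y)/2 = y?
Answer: 1471/18423 - √139326 ≈ -373.18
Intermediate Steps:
j(Q, y) = -2*y
l = 361
z = 1471/6141 (z = 11/89 - 2*(-8)/138 = 11*(1/89) + 16*(1/138) = 11/89 + 8/69 = 1471/6141 ≈ 0.23954)
g(K) = 1471/18423 (g(K) = (⅓)*(1471/6141) = 1471/18423)
u(a) = 3*a (u(a) = 2*a + a = 3*a)
g(170) - √(u(l) + 138243) = 1471/18423 - √(3*361 + 138243) = 1471/18423 - √(1083 + 138243) = 1471/18423 - √139326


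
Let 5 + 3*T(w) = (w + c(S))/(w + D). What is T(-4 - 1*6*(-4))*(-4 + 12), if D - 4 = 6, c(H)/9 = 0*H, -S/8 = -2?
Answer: -104/9 ≈ -11.556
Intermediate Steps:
S = 16 (S = -8*(-2) = 16)
c(H) = 0 (c(H) = 9*(0*H) = 9*0 = 0)
D = 10 (D = 4 + 6 = 10)
T(w) = -5/3 + w/(3*(10 + w)) (T(w) = -5/3 + ((w + 0)/(w + 10))/3 = -5/3 + (w/(10 + w))/3 = -5/3 + w/(3*(10 + w)))
T(-4 - 1*6*(-4))*(-4 + 12) = (2*(-25 - 2*(-4 - 1*6*(-4)))/(3*(10 + (-4 - 1*6*(-4)))))*(-4 + 12) = (2*(-25 - 2*(-4 - 6*(-4)))/(3*(10 + (-4 - 6*(-4)))))*8 = (2*(-25 - 2*(-4 + 24))/(3*(10 + (-4 + 24))))*8 = (2*(-25 - 2*20)/(3*(10 + 20)))*8 = ((⅔)*(-25 - 40)/30)*8 = ((⅔)*(1/30)*(-65))*8 = -13/9*8 = -104/9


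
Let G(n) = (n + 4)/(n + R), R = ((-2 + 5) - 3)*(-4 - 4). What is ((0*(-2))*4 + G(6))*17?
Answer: 85/3 ≈ 28.333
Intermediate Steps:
R = 0 (R = (3 - 3)*(-8) = 0*(-8) = 0)
G(n) = (4 + n)/n (G(n) = (n + 4)/(n + 0) = (4 + n)/n)
((0*(-2))*4 + G(6))*17 = ((0*(-2))*4 + (4 + 6)/6)*17 = (0*4 + (⅙)*10)*17 = (0 + 5/3)*17 = (5/3)*17 = 85/3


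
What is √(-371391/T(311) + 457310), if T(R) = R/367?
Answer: √1842025943/311 ≈ 138.00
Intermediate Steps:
T(R) = R/367 (T(R) = R*(1/367) = R/367)
√(-371391/T(311) + 457310) = √(-371391/((1/367)*311) + 457310) = √(-371391/311/367 + 457310) = √(-371391*367/311 + 457310) = √(-136300497/311 + 457310) = √(5922913/311) = √1842025943/311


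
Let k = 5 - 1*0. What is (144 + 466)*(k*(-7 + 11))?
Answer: 12200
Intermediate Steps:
k = 5 (k = 5 + 0 = 5)
(144 + 466)*(k*(-7 + 11)) = (144 + 466)*(5*(-7 + 11)) = 610*(5*4) = 610*20 = 12200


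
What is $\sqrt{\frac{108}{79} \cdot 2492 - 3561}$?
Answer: $\frac{i \sqrt{962457}}{79} \approx 12.418 i$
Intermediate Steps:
$\sqrt{\frac{108}{79} \cdot 2492 - 3561} = \sqrt{\frac{269136}{79} - 3561} = \sqrt{- \frac{12183}{79}} = \frac{i \sqrt{962457}}{79}$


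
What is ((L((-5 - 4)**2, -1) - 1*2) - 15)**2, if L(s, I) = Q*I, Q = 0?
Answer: 289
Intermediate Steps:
L(s, I) = 0 (L(s, I) = 0*I = 0)
((L((-5 - 4)**2, -1) - 1*2) - 15)**2 = ((0 - 1*2) - 15)**2 = ((0 - 2) - 15)**2 = (-2 - 15)**2 = (-17)**2 = 289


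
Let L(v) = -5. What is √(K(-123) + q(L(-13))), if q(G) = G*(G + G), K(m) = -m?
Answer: √173 ≈ 13.153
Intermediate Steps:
q(G) = 2*G² (q(G) = G*(2*G) = 2*G²)
√(K(-123) + q(L(-13))) = √(-1*(-123) + 2*(-5)²) = √(123 + 2*25) = √(123 + 50) = √173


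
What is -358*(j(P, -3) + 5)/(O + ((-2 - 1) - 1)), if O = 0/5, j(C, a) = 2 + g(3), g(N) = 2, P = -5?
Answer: 1611/2 ≈ 805.50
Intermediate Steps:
j(C, a) = 4 (j(C, a) = 2 + 2 = 4)
O = 0 (O = 0*(⅕) = 0)
-358*(j(P, -3) + 5)/(O + ((-2 - 1) - 1)) = -358*(4 + 5)/(0 + ((-2 - 1) - 1)) = -3222/(0 + (-3 - 1)) = -3222/(0 - 4) = -3222/(-4) = -3222*(-1)/4 = -358*(-9/4) = 1611/2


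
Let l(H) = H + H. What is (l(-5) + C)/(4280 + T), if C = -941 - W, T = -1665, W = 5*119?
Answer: -1546/2615 ≈ -0.59120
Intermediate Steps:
l(H) = 2*H
W = 595
C = -1536 (C = -941 - 1*595 = -941 - 595 = -1536)
(l(-5) + C)/(4280 + T) = (2*(-5) - 1536)/(4280 - 1665) = (-10 - 1536)/2615 = -1546*1/2615 = -1546/2615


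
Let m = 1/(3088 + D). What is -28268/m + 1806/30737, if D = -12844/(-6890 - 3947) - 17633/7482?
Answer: -15533445535042538540/178016483847 ≈ -8.7258e+7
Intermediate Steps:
D = -94990013/81082434 (D = -12844/(-10837) - 17633*1/7482 = -12844*(-1/10837) - 17633/7482 = 12844/10837 - 17633/7482 = -94990013/81082434 ≈ -1.1715)
m = 81082434/250287566179 (m = 1/(3088 - 94990013/81082434) = 1/(250287566179/81082434) = 81082434/250287566179 ≈ 0.00032396)
-28268/m + 1806/30737 = -28268/81082434/250287566179 + 1806/30737 = -28268*250287566179/81082434 + 1806*(1/30737) = -3537564460373986/40541217 + 258/4391 = -15533445535042538540/178016483847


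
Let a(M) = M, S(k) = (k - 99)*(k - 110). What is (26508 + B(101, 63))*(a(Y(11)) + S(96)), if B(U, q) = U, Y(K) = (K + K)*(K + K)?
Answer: 13996334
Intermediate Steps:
S(k) = (-110 + k)*(-99 + k) (S(k) = (-99 + k)*(-110 + k) = (-110 + k)*(-99 + k))
Y(K) = 4*K**2 (Y(K) = (2*K)*(2*K) = 4*K**2)
(26508 + B(101, 63))*(a(Y(11)) + S(96)) = (26508 + 101)*(4*11**2 + (10890 + 96**2 - 209*96)) = 26609*(4*121 + (10890 + 9216 - 20064)) = 26609*(484 + 42) = 26609*526 = 13996334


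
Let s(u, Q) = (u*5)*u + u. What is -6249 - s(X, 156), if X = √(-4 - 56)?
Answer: -5949 - 2*I*√15 ≈ -5949.0 - 7.746*I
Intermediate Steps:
X = 2*I*√15 (X = √(-60) = 2*I*√15 ≈ 7.746*I)
s(u, Q) = u + 5*u² (s(u, Q) = (5*u)*u + u = 5*u² + u = u + 5*u²)
-6249 - s(X, 156) = -6249 - 2*I*√15*(1 + 5*(2*I*√15)) = -6249 - 2*I*√15*(1 + 10*I*√15)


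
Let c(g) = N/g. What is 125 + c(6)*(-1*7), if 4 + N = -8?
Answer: 139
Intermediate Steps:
N = -12 (N = -4 - 8 = -12)
c(g) = -12/g
125 + c(6)*(-1*7) = 125 + (-12/6)*(-1*7) = 125 - 12*1/6*(-7) = 125 - 2*(-7) = 125 + 14 = 139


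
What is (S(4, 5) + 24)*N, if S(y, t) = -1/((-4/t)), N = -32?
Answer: -808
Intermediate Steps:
S(y, t) = t/4 (S(y, t) = -(-1)*t/4 = t/4)
(S(4, 5) + 24)*N = ((¼)*5 + 24)*(-32) = (5/4 + 24)*(-32) = (101/4)*(-32) = -808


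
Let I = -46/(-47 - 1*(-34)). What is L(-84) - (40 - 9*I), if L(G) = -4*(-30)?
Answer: 1454/13 ≈ 111.85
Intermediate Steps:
L(G) = 120
I = 46/13 (I = -46/(-47 + 34) = -46/(-13) = -46*(-1/13) = 46/13 ≈ 3.5385)
L(-84) - (40 - 9*I) = 120 - (40 - 9*46/13) = 120 - (40 - 414/13) = 120 - 1*106/13 = 120 - 106/13 = 1454/13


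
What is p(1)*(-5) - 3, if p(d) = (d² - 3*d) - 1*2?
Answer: 17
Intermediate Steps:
p(d) = -2 + d² - 3*d (p(d) = (d² - 3*d) - 2 = -2 + d² - 3*d)
p(1)*(-5) - 3 = (-2 + 1² - 3*1)*(-5) - 3 = (-2 + 1 - 3)*(-5) - 3 = -4*(-5) - 3 = 20 - 3 = 17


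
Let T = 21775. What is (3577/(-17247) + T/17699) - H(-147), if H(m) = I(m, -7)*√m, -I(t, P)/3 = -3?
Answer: 312244102/305254653 - 63*I*√3 ≈ 1.0229 - 109.12*I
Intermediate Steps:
I(t, P) = 9 (I(t, P) = -3*(-3) = 9)
H(m) = 9*√m
(3577/(-17247) + T/17699) - H(-147) = (3577/(-17247) + 21775/17699) - 9*√(-147) = (3577*(-1/17247) + 21775*(1/17699)) - 9*7*I*√3 = (-3577/17247 + 21775/17699) - 63*I*√3 = 312244102/305254653 - 63*I*√3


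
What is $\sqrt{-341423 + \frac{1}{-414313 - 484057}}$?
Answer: $\frac{i \sqrt{275551802045667070}}{898370} \approx 584.31 i$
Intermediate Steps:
$\sqrt{-341423 + \frac{1}{-414313 - 484057}} = \sqrt{-341423 + \frac{1}{-898370}} = \sqrt{-341423 - \frac{1}{898370}} = \sqrt{- \frac{306724180511}{898370}} = \frac{i \sqrt{275551802045667070}}{898370}$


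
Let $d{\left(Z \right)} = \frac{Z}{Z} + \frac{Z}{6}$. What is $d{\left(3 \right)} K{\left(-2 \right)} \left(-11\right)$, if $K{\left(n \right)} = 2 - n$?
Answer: $-66$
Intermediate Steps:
$d{\left(Z \right)} = 1 + \frac{Z}{6}$ ($d{\left(Z \right)} = 1 + Z \frac{1}{6} = 1 + \frac{Z}{6}$)
$d{\left(3 \right)} K{\left(-2 \right)} \left(-11\right) = \left(1 + \frac{1}{6} \cdot 3\right) \left(2 - -2\right) \left(-11\right) = \left(1 + \frac{1}{2}\right) \left(2 + 2\right) \left(-11\right) = \frac{3}{2} \cdot 4 \left(-11\right) = 6 \left(-11\right) = -66$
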